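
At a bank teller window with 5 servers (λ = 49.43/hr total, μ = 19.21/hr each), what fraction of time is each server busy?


ρ = λ/(cμ) = 49.43/(5·19.21) = 49.43/96.05 = 0.5146

Final: 0.5146


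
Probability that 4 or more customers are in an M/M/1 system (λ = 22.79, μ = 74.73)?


ρ = 22.79/74.73 = 0.3050
P(N ≥ n) = ρ^n = 0.3050^4 = 0.008650

Final: 0.008650


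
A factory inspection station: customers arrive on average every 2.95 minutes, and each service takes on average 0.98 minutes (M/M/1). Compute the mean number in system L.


λ = 60/2.95 = 20.3390 /hr
μ = 60/0.98 = 61.2245 /hr
ρ = λ/μ = 20.3390/61.2245 = 0.3322
L = ρ/(1−ρ) = 0.3322/0.6678 = 0.4975

Final: 0.4975


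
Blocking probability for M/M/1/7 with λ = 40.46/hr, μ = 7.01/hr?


ρ = λ/μ = 40.46/7.01 = 5.7718
P_K = (1−ρ)ρ^K/(1−ρ^(K+1)) = (-4.7718·213380.644858)/(1 − 1231580.726242)
= -1018200.081384/-1231579.726242 = 0.826743

Final: 0.826743


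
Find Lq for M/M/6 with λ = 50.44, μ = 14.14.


a = λ/μ = 3.5672; ρ = a/6 = 0.5945
P₀ = 0.026945
Lq = P₀·a^c·ρ / (c!·(1−ρ)²) = 0.026945·2060.41172·0.5945/(720·0.16441)
= 0.27884

Final: 0.27884


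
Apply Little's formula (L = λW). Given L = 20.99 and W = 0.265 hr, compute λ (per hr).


λ = L/W = 20.99/0.265 = 79.2075 /hr

Final: 79.2075 /hr


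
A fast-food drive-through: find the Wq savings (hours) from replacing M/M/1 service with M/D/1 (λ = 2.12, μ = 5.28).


ρ = 2.12/5.28 = 0.4015
Wq(M/M/1) = ρ/(μ−λ) = 0.4015/3.16 = 0.12706 hr
Wq(M/D/1) = ρ/(2(μ−λ)) = 0.06353 hr
Savings = 0.12706 − 0.06353 = 0.06353 hr

Final: 0.06353 hr


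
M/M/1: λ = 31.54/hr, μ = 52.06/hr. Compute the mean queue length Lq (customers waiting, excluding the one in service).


ρ = 31.54/52.06 = 0.6058
Lq = ρ²/(1−ρ) = 0.3670/0.3942 = 0.9312

Final: 0.9312


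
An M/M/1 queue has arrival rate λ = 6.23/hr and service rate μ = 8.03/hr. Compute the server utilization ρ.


ρ = λ/μ = 6.23/8.03 = 0.7758

Final: 0.7758


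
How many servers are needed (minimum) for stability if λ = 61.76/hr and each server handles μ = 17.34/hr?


Stability requires cμ > λ ⇔ c > λ/μ.
λ/μ = 61.76/17.34 = 3.5617
Minimum integer c = ⌊3.5617⌋ + 1 = 4
Check: 4·17.34 = 69.36 > 61.76, while 3·17.34 = 52.02 ≤ 61.76

Final: 4 servers


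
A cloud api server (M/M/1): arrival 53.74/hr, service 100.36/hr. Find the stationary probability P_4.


ρ = 53.74/100.36 = 0.5355
P_n = (1−ρ)·ρ^n = (1 − 0.5355)·0.5355^4 = 0.4645·0.082214 = 0.038191

Final: 0.038191


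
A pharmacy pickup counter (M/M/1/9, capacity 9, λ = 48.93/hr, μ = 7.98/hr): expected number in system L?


ρ = 48.93/7.98 = 6.1316
L = ρ[1 − (K+1)ρ^K + Kρ^(K+1)] / [(1−ρ)(1−ρ^(K+1))]
Numerator: 6.1316·(1 − 10·12250418.339729 + 9·75114407.188336) = 3393985194.088754
Denominator: (-5.1316)·(-75114406.188336) = 385455505.440144
L = 3393985194.088754/385455505.440144 = 8.8051

Final: 8.8051


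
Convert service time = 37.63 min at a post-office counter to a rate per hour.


μ = 1/(service time) in consistent units.
1 hour = 60 min, so μ = 60/37.63 = 1.5945 per hour

Final: 1.5945 /hr


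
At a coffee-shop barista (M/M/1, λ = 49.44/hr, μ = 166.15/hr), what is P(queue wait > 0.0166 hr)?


ρ = 49.44/166.15 = 0.2976
P(Wq > t) = ρ·e^{−(μ−λ)t} = 0.2976·e^{−1.9374}
= 0.2976·0.144080 = 0.042873

Final: 0.042873


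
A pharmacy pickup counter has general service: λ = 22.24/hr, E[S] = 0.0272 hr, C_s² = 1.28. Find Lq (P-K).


ρ = λ·E[S] = 22.24·0.0272 = 0.6049
Lq = ρ²(1+C_s²)/(2(1−ρ)) = 0.3659·(1+1.28)/(2·0.3951)
= 0.3659·2.2800/0.7901 = 1.05593

Final: 1.05593


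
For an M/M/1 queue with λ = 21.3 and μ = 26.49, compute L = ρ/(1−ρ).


ρ = λ/μ = 21.3/26.49 = 0.8041
L = ρ/(1−ρ) = 0.8041/(1 − 0.8041) = 0.8041/0.1959 = 4.1040

Final: 4.1040


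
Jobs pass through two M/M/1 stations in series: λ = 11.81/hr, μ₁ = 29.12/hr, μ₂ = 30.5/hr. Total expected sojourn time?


Each node sees arrival rate λ = 11.81/hr (tandem ⇒ throughput preserved).
W₁ = 1/(μ₁−λ) = 1/(29.12−11.81) = 0.05777 hr
W₂ = 1/(μ₂−λ) = 1/(30.5−11.81) = 0.05350 hr
W_total = W₁ + W₂ = 0.05777 + 0.05350 = 0.11127 hr

Final: 0.11127 hr


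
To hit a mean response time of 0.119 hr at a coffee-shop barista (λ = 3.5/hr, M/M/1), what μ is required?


W = 1/(μ−λ) ⇒ μ − λ = 1/W = 1/0.119 = 8.4034
μ = λ + 1/W = 3.5 + 8.4034 = 11.9034 per hr

Final: 11.9034 /hr


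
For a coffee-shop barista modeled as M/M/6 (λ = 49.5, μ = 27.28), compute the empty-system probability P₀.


a = λ/μ = 49.5/27.28 = 1.8145; ρ = a/c = 0.3024
Σ_{k=0}^{5} a^k/k! (terms k=0..5) = 1.00000 + 1.81452 + 1.64623 + 0.99571 + 0.45168 + 0.16392 = 6.07205
Tail: a^6/(6!(1−ρ)) = 35.69152/(720·0.6976) = 0.07106
P₀ = 1/(6.07205 + 0.07106) = 1/6.14312 = 0.162784

Final: 0.162784


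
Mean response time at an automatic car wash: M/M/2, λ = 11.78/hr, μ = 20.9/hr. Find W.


a = 0.5636; ρ = 0.2818; P₀ = 0.560284
Lq = P₀·a^c·ρ/(c!(1−ρ)²) = 0.04863
Wq = Lq/λ = 0.04863/11.78 = 0.004128 hr
W = Wq + 1/μ = 0.004128 + 0.04785 = 0.05197 hr

Final: 0.05197 hr


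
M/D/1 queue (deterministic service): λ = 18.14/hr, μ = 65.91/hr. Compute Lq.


ρ = 18.14/65.91 = 0.2752
M/D/1: Lq = ρ²/(2(1−ρ)) = 0.07575/(2·0.7248) = 0.05226

Final: 0.05226


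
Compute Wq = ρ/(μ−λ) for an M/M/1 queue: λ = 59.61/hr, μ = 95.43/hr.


ρ = 59.61/95.43 = 0.6246
Wq = ρ/(μ−λ) = 0.6246/(95.43 − 59.61) = 0.6246/35.82 = 0.01744 hr

Final: 0.01744 hr


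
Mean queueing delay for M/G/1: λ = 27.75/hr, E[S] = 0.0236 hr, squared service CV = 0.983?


ρ = λ·E[S] = 27.75·0.0236 = 0.6549
E[S²] = E[S]²(1+C_s²) = 0.0236²·(1+0.983) = 0.001104
Wq = λ·E[S²]/(2(1−ρ)) = 27.75·0.001104/(2·0.3451) = 0.04441 hr

Final: 0.04441 hr


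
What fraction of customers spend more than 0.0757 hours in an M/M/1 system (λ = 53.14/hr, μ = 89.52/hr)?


W ~ Exponential(μ−λ) for M/M/1.
μ − λ = 89.52 − 53.14 = 36.3800
P(W > t) = e^{−(μ−λ)t} = e^{−2.7540} = 0.063675

Final: 0.063675


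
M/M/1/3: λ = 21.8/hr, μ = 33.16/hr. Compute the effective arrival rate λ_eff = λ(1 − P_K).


ρ = 0.6574; P_K = (1−ρ)ρ^3/(1−ρ^4) = 0.119699
λ_eff = λ(1 − P_K) = 21.8·(1 − 0.119699) = 21.8·0.880301 = 19.1906 /hr

Final: 19.1906 /hr


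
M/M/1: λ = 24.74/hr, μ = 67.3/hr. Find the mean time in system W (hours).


W = 1/(μ−λ) = 1/(67.3 − 24.74) = 1/42.56 = 0.02350 hr

Final: 0.02350 hr


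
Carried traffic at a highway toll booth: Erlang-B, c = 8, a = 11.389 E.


B(8,11.389) = 0.398797 (Erlang-B)
Carried load = a(1 − B) = 11.389·(1 − 0.398797) = 11.389·0.601203 = 6.8471 E

Final: 6.8471 Erlangs


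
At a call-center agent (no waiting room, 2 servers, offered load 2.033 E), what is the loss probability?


B(c,a) = (a^c/c!) / Σ_{k=0}^{c} a^k/k!
a^2/2! = 2.066545
Σ terms (k=0..2): 1.00000 + 2.03300 + 2.06654 = 5.099545
B = 2.066545/5.099545 = 0.405241

Final: 0.405241


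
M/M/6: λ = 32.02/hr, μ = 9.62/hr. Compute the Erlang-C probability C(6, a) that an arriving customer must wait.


a = λ/μ = 3.3285; ρ = a/6 = 0.5547
P₀ = 0.034753 (from M/M/c formula)
C(c,a) = [a^c/(c!(1−ρ))]·P₀ = [1359.80782/(720·0.4453)]·0.034753
= 4.24168·0.034753 = 0.147413

Final: 0.147413


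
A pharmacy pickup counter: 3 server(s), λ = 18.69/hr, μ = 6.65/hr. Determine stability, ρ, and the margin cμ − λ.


Total capacity cμ = 3·6.65 = 19.95/hr
ρ = λ/(cμ) = 18.69/19.95 = 0.9368
Stable ⇔ ρ < 1: YES
Spare capacity = cμ − λ = 19.95 − 18.69 = 1.26/hr

Final: ρ = 0.9368; stable; margin = 1.26/hr


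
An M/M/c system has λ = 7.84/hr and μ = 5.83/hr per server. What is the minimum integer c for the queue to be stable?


Stability requires cμ > λ ⇔ c > λ/μ.
λ/μ = 7.84/5.83 = 1.3448
Minimum integer c = ⌊1.3448⌋ + 1 = 2
Check: 2·5.83 = 11.66 > 7.84, while 1·5.83 = 5.83 ≤ 7.84

Final: 2 servers


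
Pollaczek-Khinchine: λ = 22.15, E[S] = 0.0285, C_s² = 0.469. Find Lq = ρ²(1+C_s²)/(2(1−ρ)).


ρ = λ·E[S] = 22.15·0.0285 = 0.6313
Lq = ρ²(1+C_s²)/(2(1−ρ)) = 0.3985·(1+0.469)/(2·0.3687)
= 0.3985·1.4690/0.7374 = 0.79383

Final: 0.79383


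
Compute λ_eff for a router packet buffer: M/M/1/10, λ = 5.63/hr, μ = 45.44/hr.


ρ = 0.1239; P_K = (1−ρ)ρ^10/(1−ρ^11) = 7.469e-10
λ_eff = λ(1 − P_K) = 5.63·(1 − 7.469e-10) = 5.63·1.000000 = 5.6300 /hr

Final: 5.6300 /hr


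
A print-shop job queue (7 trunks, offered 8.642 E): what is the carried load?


B(7,8.642) = 0.343158 (Erlang-B)
Carried load = a(1 − B) = 8.642·(1 − 0.343158) = 8.642·0.656842 = 5.6764 E

Final: 5.6764 Erlangs


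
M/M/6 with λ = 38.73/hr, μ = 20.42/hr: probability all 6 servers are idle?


a = λ/μ = 38.73/20.42 = 1.8967; ρ = a/c = 0.3161
Σ_{k=0}^{5} a^k/k! (terms k=0..5) = 1.00000 + 1.89667 + 1.79868 + 1.13717 + 0.53921 + 0.20454 = 6.57626
Tail: a^6/(6!(1−ρ)) = 46.55331/(720·0.6839) = 0.09454
P₀ = 1/(6.57626 + 0.09454) = 1/6.67081 = 0.149907

Final: 0.149907


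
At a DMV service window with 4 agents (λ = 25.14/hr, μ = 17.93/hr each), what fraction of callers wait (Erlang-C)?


a = λ/μ = 1.4021; ρ = a/4 = 0.3505
P₀ = 0.244352 (from M/M/c formula)
C(c,a) = [a^c/(c!(1−ρ))]·P₀ = [3.86491/(24·0.6495)]·0.244352
= 0.24795·0.244352 = 0.060588

Final: 0.060588


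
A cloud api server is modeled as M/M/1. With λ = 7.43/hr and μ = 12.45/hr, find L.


ρ = λ/μ = 7.43/12.45 = 0.5968
L = ρ/(1−ρ) = 0.5968/(1 − 0.5968) = 0.5968/0.4032 = 1.4801

Final: 1.4801


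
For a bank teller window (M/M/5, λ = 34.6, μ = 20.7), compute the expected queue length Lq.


a = λ/μ = 1.6715; ρ = a/5 = 0.3343
P₀ = 0.187429
Lq = P₀·a^c·ρ / (c!·(1−ρ)²) = 0.187429·13.04754·0.3343/(120·0.44316)
= 0.01537

Final: 0.01537


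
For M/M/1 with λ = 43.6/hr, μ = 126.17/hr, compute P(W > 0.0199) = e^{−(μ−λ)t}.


W ~ Exponential(μ−λ) for M/M/1.
μ − λ = 126.17 − 43.6 = 82.5700
P(W > t) = e^{−(μ−λ)t} = e^{−1.6431} = 0.193371

Final: 0.193371


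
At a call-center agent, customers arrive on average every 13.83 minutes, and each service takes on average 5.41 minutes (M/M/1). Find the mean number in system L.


λ = 60/13.83 = 4.3384 /hr
μ = 60/5.41 = 11.0906 /hr
ρ = λ/μ = 4.3384/11.0906 = 0.3912
L = ρ/(1−ρ) = 0.3912/0.6088 = 0.6425

Final: 0.6425


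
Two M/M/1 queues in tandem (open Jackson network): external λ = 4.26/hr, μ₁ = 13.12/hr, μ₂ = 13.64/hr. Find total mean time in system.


Each node sees arrival rate λ = 4.26/hr (tandem ⇒ throughput preserved).
W₁ = 1/(μ₁−λ) = 1/(13.12−4.26) = 0.11287 hr
W₂ = 1/(μ₂−λ) = 1/(13.64−4.26) = 0.10661 hr
W_total = W₁ + W₂ = 0.11287 + 0.10661 = 0.21948 hr

Final: 0.21948 hr


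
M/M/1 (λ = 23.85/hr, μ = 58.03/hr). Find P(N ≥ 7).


ρ = 23.85/58.03 = 0.4110
P(N ≥ n) = ρ^n = 0.4110^7 = 0.001981

Final: 0.001981


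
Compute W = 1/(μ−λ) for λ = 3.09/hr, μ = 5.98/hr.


W = 1/(μ−λ) = 1/(5.98 − 3.09) = 1/2.89 = 0.3460 hr

Final: 0.3460 hr


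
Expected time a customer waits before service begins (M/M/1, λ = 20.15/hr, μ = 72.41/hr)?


ρ = 20.15/72.41 = 0.2783
Wq = ρ/(μ−λ) = 0.2783/(72.41 − 20.15) = 0.2783/52.26 = 0.005325 hr

Final: 0.005325 hr


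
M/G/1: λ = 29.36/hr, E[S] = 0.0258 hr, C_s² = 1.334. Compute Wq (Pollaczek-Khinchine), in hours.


ρ = λ·E[S] = 29.36·0.0258 = 0.7575
E[S²] = E[S]²(1+C_s²) = 0.0258²·(1+1.334) = 0.001554
Wq = λ·E[S²]/(2(1−ρ)) = 29.36·0.001554/(2·0.2425) = 0.09404 hr

Final: 0.09404 hr


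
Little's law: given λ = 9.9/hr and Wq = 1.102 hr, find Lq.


Lq = λWq = 9.9·1.102 = 10.9098

Final: 10.9098


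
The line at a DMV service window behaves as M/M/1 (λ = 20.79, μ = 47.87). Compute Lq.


ρ = 20.79/47.87 = 0.4343
Lq = ρ²/(1−ρ) = 0.1886/0.5657 = 0.3334

Final: 0.3334


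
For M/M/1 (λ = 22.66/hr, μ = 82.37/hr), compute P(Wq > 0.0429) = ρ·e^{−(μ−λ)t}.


ρ = 22.66/82.37 = 0.2751
P(Wq > t) = ρ·e^{−(μ−λ)t} = 0.2751·e^{−2.5616}
= 0.2751·0.077184 = 0.021233

Final: 0.021233


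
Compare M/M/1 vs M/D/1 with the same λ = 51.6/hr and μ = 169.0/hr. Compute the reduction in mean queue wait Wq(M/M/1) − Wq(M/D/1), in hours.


ρ = 51.6/169.0 = 0.3053
Wq(M/M/1) = ρ/(μ−λ) = 0.3053/117.40 = 0.002601 hr
Wq(M/D/1) = ρ/(2(μ−λ)) = 0.001300 hr
Savings = 0.002601 − 0.001300 = 0.001300 hr

Final: 0.001300 hr


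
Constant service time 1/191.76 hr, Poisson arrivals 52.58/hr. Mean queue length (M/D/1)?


ρ = 52.58/191.76 = 0.2742
M/D/1: Lq = ρ²/(2(1−ρ)) = 0.07518/(2·0.7258) = 0.05179

Final: 0.05179


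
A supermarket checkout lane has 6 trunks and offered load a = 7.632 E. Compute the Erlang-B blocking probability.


B(c,a) = (a^c/c!) / Σ_{k=0}^{c} a^k/k!
a^6/6! = 274.471764
Σ terms (k=0..6): 1.00000 + 7.63200 + 29.12371 + 74.09072 + 141.36510 + 215.77969 + 274.47176 = 743.462988
B = 274.471764/743.462988 = 0.369180

Final: 0.369180


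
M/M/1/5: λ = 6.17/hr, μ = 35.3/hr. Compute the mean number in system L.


ρ = 6.17/35.3 = 0.1748
L = ρ[1 − (K+1)ρ^K + Kρ^(K+1)] / [(1−ρ)(1−ρ^(K+1))]
Numerator: 0.1748·(1 − 6·0.0001631 + 5·0.00002851) = 0.174641
Denominator: (0.8252)·(0.999971) = 0.825189
L = 0.174641/0.825189 = 0.2116

Final: 0.2116


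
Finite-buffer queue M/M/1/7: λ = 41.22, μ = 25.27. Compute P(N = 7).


ρ = λ/μ = 41.22/25.27 = 1.6312
P_K = (1−ρ)ρ^K/(1−ρ^(K+1)) = (-0.6312·30.726933)/(1 − 50.121258)
= -19.394325/-49.121258 = 0.394825

Final: 0.394825


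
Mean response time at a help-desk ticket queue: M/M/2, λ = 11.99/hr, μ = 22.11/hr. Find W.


a = 0.5423; ρ = 0.2711; P₀ = 0.573386
Lq = P₀·a^c·ρ/(c!(1−ρ)²) = 0.04303
Wq = Lq/λ = 0.04303/11.99 = 0.003589 hr
W = Wq + 1/μ = 0.003589 + 0.04523 = 0.04882 hr

Final: 0.04882 hr


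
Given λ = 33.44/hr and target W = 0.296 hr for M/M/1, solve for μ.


W = 1/(μ−λ) ⇒ μ − λ = 1/W = 1/0.296 = 3.3784
μ = λ + 1/W = 33.44 + 3.3784 = 36.8184 per hr

Final: 36.8184 /hr


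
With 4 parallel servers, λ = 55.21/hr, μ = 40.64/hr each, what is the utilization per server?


ρ = λ/(cμ) = 55.21/(4·40.64) = 55.21/162.56 = 0.3396

Final: 0.3396


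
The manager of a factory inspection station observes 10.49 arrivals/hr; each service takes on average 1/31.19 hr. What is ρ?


ρ = λ/μ = 10.49/31.19 = 0.3363

Final: 0.3363


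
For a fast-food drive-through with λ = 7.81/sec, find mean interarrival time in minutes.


Mean interarrival time = 1/λ = 1/7.81 second = 0.12804 second
In minutes: 0.12804 × 0.0166667 = 0.002134 min

Final: 0.002134 min


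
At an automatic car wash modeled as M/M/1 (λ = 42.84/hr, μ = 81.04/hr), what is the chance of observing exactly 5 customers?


ρ = 42.84/81.04 = 0.5286
P_n = (1−ρ)·ρ^n = (1 − 0.5286)·0.5286^5 = 0.4714·0.041281 = 0.019459

Final: 0.019459


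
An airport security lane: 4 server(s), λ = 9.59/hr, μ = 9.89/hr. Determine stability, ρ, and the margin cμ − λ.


Total capacity cμ = 4·9.89 = 39.56/hr
ρ = λ/(cμ) = 9.59/39.56 = 0.2424
Stable ⇔ ρ < 1: YES
Spare capacity = cμ − λ = 39.56 − 9.59 = 29.97/hr

Final: ρ = 0.2424; stable; margin = 29.97/hr


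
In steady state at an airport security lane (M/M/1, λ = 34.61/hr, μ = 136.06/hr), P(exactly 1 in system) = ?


ρ = 34.61/136.06 = 0.2544
P_n = (1−ρ)·ρ^n = (1 − 0.2544)·0.2544^1 = 0.7456·0.254373 = 0.189667

Final: 0.189667


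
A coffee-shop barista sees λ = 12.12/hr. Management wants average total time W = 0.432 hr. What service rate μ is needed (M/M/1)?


W = 1/(μ−λ) ⇒ μ − λ = 1/W = 1/0.432 = 2.3148
μ = λ + 1/W = 12.12 + 2.3148 = 14.4348 per hr

Final: 14.4348 /hr


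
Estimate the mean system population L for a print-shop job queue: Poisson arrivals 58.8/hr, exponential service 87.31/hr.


ρ = λ/μ = 58.8/87.31 = 0.6735
L = ρ/(1−ρ) = 0.6735/(1 − 0.6735) = 0.6735/0.3265 = 2.0624

Final: 2.0624


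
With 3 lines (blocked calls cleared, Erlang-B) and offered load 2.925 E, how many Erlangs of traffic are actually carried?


B(3,2.925) = 0.337076 (Erlang-B)
Carried load = a(1 − B) = 2.925·(1 − 0.337076) = 2.925·0.662924 = 1.9391 E

Final: 1.9391 Erlangs


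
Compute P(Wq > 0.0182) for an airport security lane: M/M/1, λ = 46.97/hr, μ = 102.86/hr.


ρ = 46.97/102.86 = 0.4566
P(Wq > t) = ρ·e^{−(μ−λ)t} = 0.4566·e^{−1.0172}
= 0.4566·0.361607 = 0.165124

Final: 0.165124


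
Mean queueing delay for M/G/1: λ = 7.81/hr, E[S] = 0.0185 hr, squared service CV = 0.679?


ρ = λ·E[S] = 7.81·0.0185 = 0.1445
E[S²] = E[S]²(1+C_s²) = 0.0185²·(1+0.679) = 0.0005746
Wq = λ·E[S²]/(2(1−ρ)) = 7.81·0.0005746/(2·0.8555) = 0.002623 hr

Final: 0.002623 hr


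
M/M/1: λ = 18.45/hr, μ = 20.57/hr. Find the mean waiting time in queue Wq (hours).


ρ = 18.45/20.57 = 0.8969
Wq = ρ/(μ−λ) = 0.8969/(20.57 − 18.45) = 0.8969/2.12 = 0.4231 hr

Final: 0.4231 hr


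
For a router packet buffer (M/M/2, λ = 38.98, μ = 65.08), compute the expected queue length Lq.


a = λ/μ = 0.5990; ρ = a/2 = 0.2995
P₀ = 0.539080
Lq = P₀·a^c·ρ / (c!·(1−ρ)²) = 0.539080·0.35875·0.2995/(2·0.49073)
= 0.05901

Final: 0.05901


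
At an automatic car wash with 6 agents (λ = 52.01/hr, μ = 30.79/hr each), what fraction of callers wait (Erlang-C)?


a = λ/μ = 1.6892; ρ = a/6 = 0.2815
P₀ = 0.184573 (from M/M/c formula)
C(c,a) = [a^c/(c!(1−ρ))]·P₀ = [23.23074/(720·0.7185)]·0.184573
= 0.04491·0.184573 = 0.008289

Final: 0.008289


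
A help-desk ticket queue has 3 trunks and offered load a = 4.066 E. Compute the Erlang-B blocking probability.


B(c,a) = (a^c/c!) / Σ_{k=0}^{c} a^k/k!
a^3/3! = 11.203427
Σ terms (k=0..3): 1.00000 + 4.06600 + 8.26618 + 11.20343 = 24.535605
B = 11.203427/24.535605 = 0.456619

Final: 0.456619


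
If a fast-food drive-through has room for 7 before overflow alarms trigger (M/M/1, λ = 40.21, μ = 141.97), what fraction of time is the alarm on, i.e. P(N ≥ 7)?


ρ = 40.21/141.97 = 0.2832
P(N ≥ n) = ρ^n = 0.2832^7 = 0.0001462

Final: 0.0001462


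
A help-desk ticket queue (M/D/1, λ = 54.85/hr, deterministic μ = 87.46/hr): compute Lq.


ρ = 54.85/87.46 = 0.6271
M/D/1: Lq = ρ²/(2(1−ρ)) = 0.3933/(2·0.3729) = 0.52743

Final: 0.52743


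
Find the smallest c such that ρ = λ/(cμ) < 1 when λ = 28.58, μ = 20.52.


Stability requires cμ > λ ⇔ c > λ/μ.
λ/μ = 28.58/20.52 = 1.3928
Minimum integer c = ⌊1.3928⌋ + 1 = 2
Check: 2·20.52 = 41.04 > 28.58, while 1·20.52 = 20.52 ≤ 28.58

Final: 2 servers


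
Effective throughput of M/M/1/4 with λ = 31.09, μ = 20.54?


ρ = 1.5136; P_K = (1−ρ)ρ^4/(1−ρ^5) = 0.388197
λ_eff = λ(1 − P_K) = 31.09·(1 − 0.388197) = 31.09·0.611803 = 19.0210 /hr

Final: 19.0210 /hr


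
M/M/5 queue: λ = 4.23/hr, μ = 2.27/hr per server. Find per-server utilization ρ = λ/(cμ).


ρ = λ/(cμ) = 4.23/(5·2.27) = 4.23/11.35 = 0.3727

Final: 0.3727


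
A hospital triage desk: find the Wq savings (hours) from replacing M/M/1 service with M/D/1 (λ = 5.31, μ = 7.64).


ρ = 5.31/7.64 = 0.6950
Wq(M/M/1) = ρ/(μ−λ) = 0.6950/2.33 = 0.29829 hr
Wq(M/D/1) = ρ/(2(μ−λ)) = 0.14915 hr
Savings = 0.29829 − 0.14915 = 0.14915 hr

Final: 0.14915 hr


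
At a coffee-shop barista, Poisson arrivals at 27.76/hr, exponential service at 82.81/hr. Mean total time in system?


W = 1/(μ−λ) = 1/(82.81 − 27.76) = 1/55.05 = 0.01817 hr

Final: 0.01817 hr


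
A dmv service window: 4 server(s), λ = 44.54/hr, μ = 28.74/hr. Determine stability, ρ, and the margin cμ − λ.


Total capacity cμ = 4·28.74 = 114.96/hr
ρ = λ/(cμ) = 44.54/114.96 = 0.3874
Stable ⇔ ρ < 1: YES
Spare capacity = cμ − λ = 114.96 − 44.54 = 70.42/hr

Final: ρ = 0.3874; stable; margin = 70.42/hr


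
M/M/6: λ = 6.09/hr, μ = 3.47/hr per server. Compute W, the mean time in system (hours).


a = 1.7550; ρ = 0.2925; P₀ = 0.172785
Lq = P₀·a^c·ρ/(c!(1−ρ)²) = 0.004098
Wq = Lq/λ = 0.004098/6.09 = 0.0006729 hr
W = Wq + 1/μ = 0.0006729 + 0.28818 = 0.28886 hr

Final: 0.28886 hr


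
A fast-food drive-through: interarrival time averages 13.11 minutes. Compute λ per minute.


λ = 1/(interarrival time) in consistent units.
1 minute = 1 min, so λ = 1/13.11 = 0.07628 per minute

Final: 0.07628 /min


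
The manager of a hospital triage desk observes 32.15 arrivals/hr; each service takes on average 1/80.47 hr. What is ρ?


ρ = λ/μ = 32.15/80.47 = 0.3995

Final: 0.3995


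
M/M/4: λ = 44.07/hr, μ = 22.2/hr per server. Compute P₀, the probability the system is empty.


a = λ/μ = 44.07/22.2 = 1.9851; ρ = a/c = 0.4963
Σ_{k=0}^{3} a^k/k! (terms k=0..3) = 1.00000 + 1.98514 + 1.97038 + 1.30382 = 6.25934
Tail: a^4/(4!(1−ρ)) = 15.52960/(24·0.5037) = 1.28459
P₀ = 1/(6.25934 + 1.28459) = 1/7.54393 = 0.132557

Final: 0.132557


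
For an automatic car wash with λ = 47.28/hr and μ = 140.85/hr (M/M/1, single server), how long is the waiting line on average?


ρ = 47.28/140.85 = 0.3357
Lq = ρ²/(1−ρ) = 0.1127/0.6643 = 0.1696

Final: 0.1696


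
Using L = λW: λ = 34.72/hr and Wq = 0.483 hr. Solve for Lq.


Lq = λWq = 34.72·0.483 = 16.7698

Final: 16.7698


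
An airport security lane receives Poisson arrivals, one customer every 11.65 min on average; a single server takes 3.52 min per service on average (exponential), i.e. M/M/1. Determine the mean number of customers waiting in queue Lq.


λ = 60/11.65 = 5.1502 /hr
μ = 60/3.52 = 17.0455 /hr
ρ = λ/μ = 5.1502/17.0455 = 0.3021
Lq = ρ²/(1−ρ) = 0.09129/0.6979 = 0.1308

Final: 0.1308


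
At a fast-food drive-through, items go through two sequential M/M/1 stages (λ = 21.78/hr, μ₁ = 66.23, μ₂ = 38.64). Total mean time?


Each node sees arrival rate λ = 21.78/hr (tandem ⇒ throughput preserved).
W₁ = 1/(μ₁−λ) = 1/(66.23−21.78) = 0.02250 hr
W₂ = 1/(μ₂−λ) = 1/(38.64−21.78) = 0.05931 hr
W_total = W₁ + W₂ = 0.02250 + 0.05931 = 0.08181 hr

Final: 0.08181 hr


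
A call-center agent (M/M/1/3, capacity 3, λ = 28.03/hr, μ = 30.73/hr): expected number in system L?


ρ = 28.03/30.73 = 0.9121
L = ρ[1 − (K+1)ρ^K + Kρ^(K+1)] / [(1−ρ)(1−ρ^(K+1))]
Numerator: 0.9121·(1 − 4·0.758895 + 3·0.692217) = 0.037462
Denominator: (0.08786)·(0.307783) = 0.027042
L = 0.037462/0.027042 = 1.3853

Final: 1.3853


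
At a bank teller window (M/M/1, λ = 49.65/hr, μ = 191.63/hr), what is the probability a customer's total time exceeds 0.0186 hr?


W ~ Exponential(μ−λ) for M/M/1.
μ − λ = 191.63 − 49.65 = 141.9800
P(W > t) = e^{−(μ−λ)t} = e^{−2.6408} = 0.071302

Final: 0.071302


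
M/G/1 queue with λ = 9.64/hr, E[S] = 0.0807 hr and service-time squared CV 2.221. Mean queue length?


ρ = λ·E[S] = 9.64·0.0807 = 0.7779
Lq = ρ²(1+C_s²)/(2(1−ρ)) = 0.6052·(1+2.221)/(2·0.2221)
= 0.6052·3.2210/0.4441 = 4.38942

Final: 4.38942


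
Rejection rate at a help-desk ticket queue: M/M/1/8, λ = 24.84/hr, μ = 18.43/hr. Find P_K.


ρ = λ/μ = 24.84/18.43 = 1.3478
P_K = (1−ρ)ρ^K/(1−ρ^(K+1)) = (-0.3478·10.889553)/(1 − 14.676967)
= -3.787414/-13.676967 = 0.276919

Final: 0.276919


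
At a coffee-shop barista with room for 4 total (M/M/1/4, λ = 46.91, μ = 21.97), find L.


ρ = 46.91/21.97 = 2.1352
L = ρ[1 − (K+1)ρ^K + Kρ^(K+1)] / [(1−ρ)(1−ρ^(K+1))]
Numerator: 2.1352·(1 − 5·20.784592 + 4·44.378935) = 159.269339
Denominator: (-1.1352)·(-43.378935) = 49.243088
L = 159.269339/49.243088 = 3.2343

Final: 3.2343


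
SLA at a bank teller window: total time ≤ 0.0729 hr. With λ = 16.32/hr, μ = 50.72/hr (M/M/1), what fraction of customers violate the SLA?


W ~ Exponential(μ−λ) for M/M/1.
μ − λ = 50.72 − 16.32 = 34.4000
P(W > t) = e^{−(μ−λ)t} = e^{−2.5078} = 0.081450

Final: 0.081450


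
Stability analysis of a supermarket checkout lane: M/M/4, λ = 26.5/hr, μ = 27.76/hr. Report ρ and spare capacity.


Total capacity cμ = 4·27.76 = 111.04/hr
ρ = λ/(cμ) = 26.5/111.04 = 0.2387
Stable ⇔ ρ < 1: YES
Spare capacity = cμ − λ = 111.04 − 26.5 = 84.54/hr

Final: ρ = 0.2387; stable; margin = 84.54/hr


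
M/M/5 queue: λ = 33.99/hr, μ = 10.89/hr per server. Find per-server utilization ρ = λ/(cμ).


ρ = λ/(cμ) = 33.99/(5·10.89) = 33.99/54.45 = 0.6242

Final: 0.6242


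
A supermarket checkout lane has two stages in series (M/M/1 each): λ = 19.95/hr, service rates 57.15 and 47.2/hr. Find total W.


Each node sees arrival rate λ = 19.95/hr (tandem ⇒ throughput preserved).
W₁ = 1/(μ₁−λ) = 1/(57.15−19.95) = 0.02688 hr
W₂ = 1/(μ₂−λ) = 1/(47.2−19.95) = 0.03670 hr
W_total = W₁ + W₂ = 0.02688 + 0.03670 = 0.06358 hr

Final: 0.06358 hr


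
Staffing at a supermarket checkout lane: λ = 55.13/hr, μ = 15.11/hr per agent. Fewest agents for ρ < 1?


Stability requires cμ > λ ⇔ c > λ/μ.
λ/μ = 55.13/15.11 = 3.6486
Minimum integer c = ⌊3.6486⌋ + 1 = 4
Check: 4·15.11 = 60.44 > 55.13, while 3·15.11 = 45.33 ≤ 55.13

Final: 4 servers


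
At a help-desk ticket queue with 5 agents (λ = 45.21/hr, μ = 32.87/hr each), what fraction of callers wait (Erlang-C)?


a = λ/μ = 1.3754; ρ = a/5 = 0.2751
P₀ = 0.252482 (from M/M/c formula)
C(c,a) = [a^c/(c!(1−ρ))]·P₀ = [4.92237/(120·0.7249)]·0.252482
= 0.05659·0.252482 = 0.014287

Final: 0.014287


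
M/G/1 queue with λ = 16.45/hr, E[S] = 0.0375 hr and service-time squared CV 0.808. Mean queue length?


ρ = λ·E[S] = 16.45·0.0375 = 0.6169
Lq = ρ²(1+C_s²)/(2(1−ρ)) = 0.3805·(1+0.808)/(2·0.3831)
= 0.3805·1.8080/0.7663 = 0.89789

Final: 0.89789


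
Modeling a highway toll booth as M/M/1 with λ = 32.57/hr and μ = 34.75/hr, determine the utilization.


ρ = λ/μ = 32.57/34.75 = 0.9373

Final: 0.9373


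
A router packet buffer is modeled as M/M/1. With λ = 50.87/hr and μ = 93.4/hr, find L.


ρ = λ/μ = 50.87/93.4 = 0.5446
L = ρ/(1−ρ) = 0.5446/(1 − 0.5446) = 0.5446/0.4554 = 1.1961

Final: 1.1961


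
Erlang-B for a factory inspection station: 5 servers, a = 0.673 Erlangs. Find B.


B(c,a) = (a^c/c!) / Σ_{k=0}^{c} a^k/k!
a^5/5! = 0.001151
Σ terms (k=0..5): 1.00000 + 0.67300 + 0.22646 + 0.05080 + 0.008548 + 0.001151 = 1.959966
B = 0.001151/1.959966 = 0.0005870

Final: 0.0005870


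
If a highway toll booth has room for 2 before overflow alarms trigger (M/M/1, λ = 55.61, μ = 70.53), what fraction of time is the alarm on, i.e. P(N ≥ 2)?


ρ = 55.61/70.53 = 0.7885
P(N ≥ n) = ρ^n = 0.7885^2 = 0.621667

Final: 0.621667


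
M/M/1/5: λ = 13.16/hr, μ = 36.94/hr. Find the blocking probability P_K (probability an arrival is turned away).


ρ = λ/μ = 13.16/36.94 = 0.3563
P_K = (1−ρ)ρ^K/(1−ρ^(K+1)) = (0.6437·0.005738)/(1 − 0.002044)
= 0.003694/0.997956 = 0.003702

Final: 0.003702


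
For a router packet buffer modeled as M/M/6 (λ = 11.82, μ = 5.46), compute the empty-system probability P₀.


a = λ/μ = 11.82/5.46 = 2.1648; ρ = a/c = 0.3608
Σ_{k=0}^{5} a^k/k! (terms k=0..5) = 1.00000 + 2.16484 + 2.34326 + 1.69092 + 0.91514 + 0.39623 = 8.51038
Tail: a^6/(6!(1−ρ)) = 102.93167/(720·0.6392) = 0.22366
P₀ = 1/(8.51038 + 0.22366) = 1/8.73404 = 0.114495

Final: 0.114495


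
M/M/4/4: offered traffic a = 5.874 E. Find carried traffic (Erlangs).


B(4,5.874) = 0.461397 (Erlang-B)
Carried load = a(1 − B) = 5.874·(1 − 0.461397) = 5.874·0.538603 = 3.1638 E

Final: 3.1638 Erlangs


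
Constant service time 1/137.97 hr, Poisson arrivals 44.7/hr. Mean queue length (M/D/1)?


ρ = 44.7/137.97 = 0.3240
M/D/1: Lq = ρ²/(2(1−ρ)) = 0.1050/(2·0.6760) = 0.07764

Final: 0.07764


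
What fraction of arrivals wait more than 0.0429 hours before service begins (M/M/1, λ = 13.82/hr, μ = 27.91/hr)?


ρ = 13.82/27.91 = 0.4952
P(Wq > t) = ρ·e^{−(μ−λ)t} = 0.4952·e^{−0.6045}
= 0.4952·0.546369 = 0.270542

Final: 0.270542


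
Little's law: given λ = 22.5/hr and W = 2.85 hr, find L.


L = λW = 22.5·2.85 = 64.1250

Final: 64.1250


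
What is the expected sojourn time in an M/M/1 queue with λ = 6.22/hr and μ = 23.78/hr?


W = 1/(μ−λ) = 1/(23.78 − 6.22) = 1/17.56 = 0.05695 hr

Final: 0.05695 hr


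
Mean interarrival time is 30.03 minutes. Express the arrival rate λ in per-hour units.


λ = 1/(interarrival time) in consistent units.
1 hour = 60 min, so λ = 60/30.03 = 1.9980 per hour

Final: 1.9980 /hr


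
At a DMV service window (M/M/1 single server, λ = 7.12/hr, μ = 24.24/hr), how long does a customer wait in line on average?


ρ = 7.12/24.24 = 0.2937
Wq = ρ/(μ−λ) = 0.2937/(24.24 − 7.12) = 0.2937/17.12 = 0.01716 hr

Final: 0.01716 hr


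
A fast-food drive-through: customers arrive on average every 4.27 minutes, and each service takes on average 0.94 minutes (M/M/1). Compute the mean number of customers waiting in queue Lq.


λ = 60/4.27 = 14.0515 /hr
μ = 60/0.94 = 63.8298 /hr
ρ = λ/μ = 14.0515/63.8298 = 0.2201
Lq = ρ²/(1−ρ) = 0.04846/0.7799 = 0.06214

Final: 0.06214


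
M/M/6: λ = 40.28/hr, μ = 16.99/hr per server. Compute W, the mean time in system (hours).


a = 2.3708; ρ = 0.3951; P₀ = 0.093020
Lq = P₀·a^c·ρ/(c!(1−ρ)²) = 0.02478
Wq = Lq/λ = 0.02478/40.28 = 0.0006151 hr
W = Wq + 1/μ = 0.0006151 + 0.05886 = 0.05947 hr

Final: 0.05947 hr


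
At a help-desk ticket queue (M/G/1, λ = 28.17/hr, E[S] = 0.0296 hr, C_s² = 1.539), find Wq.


ρ = λ·E[S] = 28.17·0.0296 = 0.8338
E[S²] = E[S]²(1+C_s²) = 0.0296²·(1+1.539) = 0.002225
Wq = λ·E[S²]/(2(1−ρ)) = 28.17·0.002225/(2·0.1662) = 0.18856 hr

Final: 0.18856 hr


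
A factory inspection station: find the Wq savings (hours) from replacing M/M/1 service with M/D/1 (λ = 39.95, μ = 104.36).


ρ = 39.95/104.36 = 0.3828
Wq(M/M/1) = ρ/(μ−λ) = 0.3828/64.41 = 0.005943 hr
Wq(M/D/1) = ρ/(2(μ−λ)) = 0.002972 hr
Savings = 0.005943 − 0.002972 = 0.002972 hr

Final: 0.002972 hr


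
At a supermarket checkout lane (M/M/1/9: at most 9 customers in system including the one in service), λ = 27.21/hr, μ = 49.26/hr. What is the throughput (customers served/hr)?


ρ = 0.5524; P_K = (1−ρ)ρ^9/(1−ρ^10) = 0.002149
λ_eff = λ(1 − P_K) = 27.21·(1 − 0.002149) = 27.21·0.997851 = 27.1515 /hr

Final: 27.1515 /hr


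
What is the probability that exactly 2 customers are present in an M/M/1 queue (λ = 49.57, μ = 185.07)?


ρ = 49.57/185.07 = 0.2678
P_n = (1−ρ)·ρ^n = (1 − 0.2678)·0.2678^2 = 0.7322·0.071741 = 0.052525

Final: 0.052525


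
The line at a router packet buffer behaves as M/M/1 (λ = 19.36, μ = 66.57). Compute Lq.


ρ = 19.36/66.57 = 0.2908
Lq = ρ²/(1−ρ) = 0.08458/0.7092 = 0.1193

Final: 0.1193


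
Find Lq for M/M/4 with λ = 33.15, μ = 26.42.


a = λ/μ = 1.2547; ρ = a/4 = 0.3137
P₀ = 0.283961
Lq = P₀·a^c·ρ / (c!·(1−ρ)²) = 0.283961·2.47858·0.3137/(24·0.47103)
= 0.01953

Final: 0.01953


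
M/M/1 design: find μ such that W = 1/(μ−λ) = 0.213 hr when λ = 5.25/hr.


W = 1/(μ−λ) ⇒ μ − λ = 1/W = 1/0.213 = 4.6948
μ = λ + 1/W = 5.25 + 4.6948 = 9.9448 per hr

Final: 9.9448 /hr


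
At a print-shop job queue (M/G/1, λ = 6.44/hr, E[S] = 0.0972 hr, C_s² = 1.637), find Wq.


ρ = λ·E[S] = 6.44·0.0972 = 0.6260
E[S²] = E[S]²(1+C_s²) = 0.0972²·(1+1.637) = 0.024914
Wq = λ·E[S²]/(2(1−ρ)) = 6.44·0.024914/(2·0.3740) = 0.21448 hr

Final: 0.21448 hr


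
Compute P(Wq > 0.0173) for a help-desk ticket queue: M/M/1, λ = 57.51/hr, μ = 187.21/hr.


ρ = 57.51/187.21 = 0.3072
P(Wq > t) = ρ·e^{−(μ−λ)t} = 0.3072·e^{−2.2438}
= 0.3072·0.106054 = 0.032579

Final: 0.032579


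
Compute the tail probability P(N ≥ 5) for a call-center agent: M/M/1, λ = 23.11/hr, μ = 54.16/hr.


ρ = 23.11/54.16 = 0.4267
P(N ≥ n) = ρ^n = 0.4267^5 = 0.014145

Final: 0.014145


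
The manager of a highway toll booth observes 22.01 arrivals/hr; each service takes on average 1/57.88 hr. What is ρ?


ρ = λ/μ = 22.01/57.88 = 0.3803

Final: 0.3803


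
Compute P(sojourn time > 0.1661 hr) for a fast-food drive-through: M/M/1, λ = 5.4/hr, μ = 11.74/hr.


W ~ Exponential(μ−λ) for M/M/1.
μ − λ = 11.74 − 5.4 = 6.3400
P(W > t) = e^{−(μ−λ)t} = e^{−1.0531} = 0.348864

Final: 0.348864


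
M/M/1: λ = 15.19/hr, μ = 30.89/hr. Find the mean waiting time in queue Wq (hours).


ρ = 15.19/30.89 = 0.4917
Wq = ρ/(μ−λ) = 0.4917/(30.89 − 15.19) = 0.4917/15.70 = 0.03132 hr

Final: 0.03132 hr


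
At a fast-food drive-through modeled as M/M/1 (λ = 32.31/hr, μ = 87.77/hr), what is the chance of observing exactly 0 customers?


ρ = 32.31/87.77 = 0.3681
P_n = (1−ρ)·ρ^n = (1 − 0.3681)·0.3681^0 = 0.6319·1.000000 = 0.631879

Final: 0.631879


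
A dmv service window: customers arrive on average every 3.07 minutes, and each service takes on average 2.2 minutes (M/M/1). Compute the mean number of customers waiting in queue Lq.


λ = 60/3.07 = 19.5440 /hr
μ = 60/2.2 = 27.2727 /hr
ρ = λ/μ = 19.5440/27.2727 = 0.7166
Lq = ρ²/(1−ρ) = 0.5135/0.2834 = 1.8121

Final: 1.8121


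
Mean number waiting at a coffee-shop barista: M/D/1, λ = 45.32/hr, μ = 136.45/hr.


ρ = 45.32/136.45 = 0.3321
M/D/1: Lq = ρ²/(2(1−ρ)) = 0.1103/(2·0.6679) = 0.08259

Final: 0.08259


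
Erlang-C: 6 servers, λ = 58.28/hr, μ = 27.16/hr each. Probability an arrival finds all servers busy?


a = λ/μ = 2.1458; ρ = a/6 = 0.3576
P₀ = 0.116709 (from M/M/c formula)
C(c,a) = [a^c/(c!(1−ρ))]·P₀ = [97.61997/(720·0.6424)]·0.116709
= 0.21107·0.116709 = 0.024634

Final: 0.024634


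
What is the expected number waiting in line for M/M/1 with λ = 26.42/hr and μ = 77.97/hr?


ρ = 26.42/77.97 = 0.3388
Lq = ρ²/(1−ρ) = 0.1148/0.6612 = 0.1737

Final: 0.1737


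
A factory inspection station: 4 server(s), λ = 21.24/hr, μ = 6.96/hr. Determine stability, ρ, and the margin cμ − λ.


Total capacity cμ = 4·6.96 = 27.84/hr
ρ = λ/(cμ) = 21.24/27.84 = 0.7629
Stable ⇔ ρ < 1: YES
Spare capacity = cμ − λ = 27.84 − 21.24 = 6.60/hr

Final: ρ = 0.7629; stable; margin = 6.60/hr


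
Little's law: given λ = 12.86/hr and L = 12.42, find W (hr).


W = L/λ = 12.42/12.86 = 0.9658 hr

Final: 0.9658 hr


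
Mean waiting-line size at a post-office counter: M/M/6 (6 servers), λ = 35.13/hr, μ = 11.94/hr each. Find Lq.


a = λ/μ = 2.9422; ρ = a/6 = 0.4904
P₀ = 0.051967
Lq = P₀·a^c·ρ / (c!·(1−ρ)²) = 0.051967·648.69857·0.4904/(720·0.25972)
= 0.08840

Final: 0.08840


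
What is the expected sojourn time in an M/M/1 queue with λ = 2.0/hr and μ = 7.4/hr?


W = 1/(μ−λ) = 1/(7.4 − 2.0) = 1/5.40 = 0.1852 hr

Final: 0.1852 hr


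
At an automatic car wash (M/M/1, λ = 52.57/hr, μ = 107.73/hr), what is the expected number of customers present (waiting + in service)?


ρ = λ/μ = 52.57/107.73 = 0.4880
L = ρ/(1−ρ) = 0.4880/(1 − 0.4880) = 0.4880/0.5120 = 0.9530

Final: 0.9530


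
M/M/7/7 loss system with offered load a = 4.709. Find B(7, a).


B(c,a) = (a^c/c!) / Σ_{k=0}^{c} a^k/k!
a^7/7! = 10.187563
Σ terms (k=0..7): 1.00000 + 4.70900 + 11.08734 + 17.40343 + 20.48819 + 19.29577 + 15.14397 + 10.18756 = 99.315259
B = 10.187563/99.315259 = 0.102578

Final: 0.102578


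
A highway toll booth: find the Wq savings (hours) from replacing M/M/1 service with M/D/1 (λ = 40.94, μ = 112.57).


ρ = 40.94/112.57 = 0.3637
Wq(M/M/1) = ρ/(μ−λ) = 0.3637/71.63 = 0.005077 hr
Wq(M/D/1) = ρ/(2(μ−λ)) = 0.002539 hr
Savings = 0.005077 − 0.002539 = 0.002539 hr

Final: 0.002539 hr


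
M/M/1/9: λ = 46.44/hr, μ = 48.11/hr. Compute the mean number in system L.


ρ = 46.44/48.11 = 0.9653
L = ρ[1 − (K+1)ρ^K + Kρ^(K+1)] / [(1−ρ)(1−ρ^(K+1))]
Numerator: 0.9653·(1 − 10·0.727632 + 9·0.702374) = 0.043486
Denominator: (0.03471)·(0.297626) = 0.010331
L = 0.043486/0.010331 = 4.2091

Final: 4.2091


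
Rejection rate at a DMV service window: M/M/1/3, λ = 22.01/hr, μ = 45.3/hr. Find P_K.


ρ = λ/μ = 22.01/45.3 = 0.4859
P_K = (1−ρ)ρ^K/(1−ρ^(K+1)) = (0.5141·0.114701)/(1 − 0.055730)
= 0.058971/0.944270 = 0.062451

Final: 0.062451


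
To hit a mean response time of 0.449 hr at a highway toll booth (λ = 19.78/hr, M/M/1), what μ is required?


W = 1/(μ−λ) ⇒ μ − λ = 1/W = 1/0.449 = 2.2272
μ = λ + 1/W = 19.78 + 2.2272 = 22.0072 per hr

Final: 22.0072 /hr


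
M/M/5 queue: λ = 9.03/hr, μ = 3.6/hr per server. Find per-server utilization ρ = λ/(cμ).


ρ = λ/(cμ) = 9.03/(5·3.6) = 9.03/18.00 = 0.5017

Final: 0.5017


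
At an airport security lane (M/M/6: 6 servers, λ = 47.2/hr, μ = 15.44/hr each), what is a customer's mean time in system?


a = 3.0570; ρ = 0.5095; P₀ = 0.046156
Lq = P₀·a^c·ρ/(c!(1−ρ)²) = 0.11080
Wq = Lq/λ = 0.11080/47.2 = 0.002347 hr
W = Wq + 1/μ = 0.002347 + 0.06477 = 0.06711 hr

Final: 0.06711 hr


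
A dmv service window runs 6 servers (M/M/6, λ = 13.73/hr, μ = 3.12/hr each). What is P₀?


a = λ/μ = 13.73/3.12 = 4.4006; ρ = a/c = 0.7334
Σ_{k=0}^{5} a^k/k! (terms k=0..5) = 1.00000 + 4.40064 + 9.68282 + 14.20354 + 15.62617 + 13.75303 = 58.66620
Tail: a^6/(6!(1−ρ)) = 7262.65910/(720·0.2666) = 37.84151
P₀ = 1/(58.66620 + 37.84151) = 1/96.50771 = 0.010362

Final: 0.010362


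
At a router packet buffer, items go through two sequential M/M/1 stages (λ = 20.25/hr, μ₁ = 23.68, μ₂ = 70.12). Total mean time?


Each node sees arrival rate λ = 20.25/hr (tandem ⇒ throughput preserved).
W₁ = 1/(μ₁−λ) = 1/(23.68−20.25) = 0.29155 hr
W₂ = 1/(μ₂−λ) = 1/(70.12−20.25) = 0.02005 hr
W_total = W₁ + W₂ = 0.29155 + 0.02005 = 0.31160 hr

Final: 0.31160 hr


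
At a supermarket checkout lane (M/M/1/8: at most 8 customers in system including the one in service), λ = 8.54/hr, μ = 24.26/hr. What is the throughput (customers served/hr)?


ρ = 0.3520; P_K = (1−ρ)ρ^8/(1−ρ^9) = 0.0001528
λ_eff = λ(1 − P_K) = 8.54·(1 − 0.0001528) = 8.54·0.999847 = 8.5387 /hr

Final: 8.5387 /hr


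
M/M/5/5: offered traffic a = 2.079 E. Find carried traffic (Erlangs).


B(5,2.079) = 0.041284 (Erlang-B)
Carried load = a(1 − B) = 2.079·(1 − 0.041284) = 2.079·0.958716 = 1.9932 E

Final: 1.9932 Erlangs


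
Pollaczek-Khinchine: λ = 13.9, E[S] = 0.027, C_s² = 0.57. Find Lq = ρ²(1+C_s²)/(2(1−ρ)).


ρ = λ·E[S] = 13.9·0.027 = 0.3753
Lq = ρ²(1+C_s²)/(2(1−ρ)) = 0.1409·(1+0.57)/(2·0.6247)
= 0.1409·1.5700/1.2494 = 0.17699

Final: 0.17699


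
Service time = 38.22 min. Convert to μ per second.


μ = 1/(service time) in consistent units.
1 second = 0.0166667 min, so μ = 0.0166667/38.22 = 0.0004361 per second

Final: 0.0004361 /sec


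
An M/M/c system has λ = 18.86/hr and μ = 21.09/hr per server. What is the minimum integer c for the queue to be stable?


Stability requires cμ > λ ⇔ c > λ/μ.
λ/μ = 18.86/21.09 = 0.8943
Minimum integer c = ⌊0.8943⌋ + 1 = 1
Check: 1·21.09 = 21.09 > 18.86, while 0·21.09 = 0.00 ≤ 18.86

Final: 1 servers


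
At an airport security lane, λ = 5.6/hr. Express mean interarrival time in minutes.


Mean interarrival time = 1/λ = 1/5.6 hour = 0.17857 hour
In minutes: 0.17857 × 60 = 10.7143 min

Final: 10.7143 min
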